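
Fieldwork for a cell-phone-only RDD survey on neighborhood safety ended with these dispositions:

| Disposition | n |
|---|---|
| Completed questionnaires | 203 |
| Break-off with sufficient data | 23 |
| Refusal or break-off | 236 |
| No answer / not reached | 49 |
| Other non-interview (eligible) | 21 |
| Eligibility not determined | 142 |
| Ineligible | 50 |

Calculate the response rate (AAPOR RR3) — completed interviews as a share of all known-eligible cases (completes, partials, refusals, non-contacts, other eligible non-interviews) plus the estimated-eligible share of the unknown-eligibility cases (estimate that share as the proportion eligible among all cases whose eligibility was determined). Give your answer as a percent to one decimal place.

Numerator → 203
Eligible (known) → 203 + 23 + 236 + 49 + 21 = 532
e = 532 / (532 + 50) = 532 / 582 = 0.9141
Eligible share of unknowns → 0.9141 × 142 = 129.80
Base → 532 + 129.80 = 661.80
RR3 = 203 / 661.80 = 0.3067

30.7%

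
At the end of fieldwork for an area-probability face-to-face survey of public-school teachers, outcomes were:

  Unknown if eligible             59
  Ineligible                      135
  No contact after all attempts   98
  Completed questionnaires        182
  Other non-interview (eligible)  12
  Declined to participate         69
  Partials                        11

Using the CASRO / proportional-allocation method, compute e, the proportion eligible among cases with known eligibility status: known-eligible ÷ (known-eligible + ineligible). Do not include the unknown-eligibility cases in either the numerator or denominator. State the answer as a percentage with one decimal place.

73.4%

Eligible (known): 182 + 11 + 69 + 98 + 12 = 372
e = 372 / (372 + 135) = 372 / 507 = 0.7337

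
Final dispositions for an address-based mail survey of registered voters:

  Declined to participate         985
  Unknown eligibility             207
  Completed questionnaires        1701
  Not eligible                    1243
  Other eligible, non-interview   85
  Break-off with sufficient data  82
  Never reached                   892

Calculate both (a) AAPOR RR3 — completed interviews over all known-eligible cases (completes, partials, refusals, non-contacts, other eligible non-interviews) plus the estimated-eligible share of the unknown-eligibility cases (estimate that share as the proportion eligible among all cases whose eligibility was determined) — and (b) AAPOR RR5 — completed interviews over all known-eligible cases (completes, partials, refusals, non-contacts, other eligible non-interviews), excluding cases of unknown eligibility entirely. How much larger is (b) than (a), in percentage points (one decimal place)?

Top: 1701
Known eligible: 1701 + 82 + 985 + 892 + 85 = 3745
e = 3745 / (3745 + 1243) = 3745 / 4988 = 0.7508
Eligible share of unknowns: 0.7508 × 207 = 155.42
Denominator: 3745 + 155.42 = 3900.42
RR3 = 1701 / 3900.42 = 0.4361
Denominator: 1701 + 82 + 985 + 892 + 85 = 3745
RR5 = 1701 / 3745 = 0.4542
Difference = 45.42 − 43.61 = 1.81 percentage points

1.8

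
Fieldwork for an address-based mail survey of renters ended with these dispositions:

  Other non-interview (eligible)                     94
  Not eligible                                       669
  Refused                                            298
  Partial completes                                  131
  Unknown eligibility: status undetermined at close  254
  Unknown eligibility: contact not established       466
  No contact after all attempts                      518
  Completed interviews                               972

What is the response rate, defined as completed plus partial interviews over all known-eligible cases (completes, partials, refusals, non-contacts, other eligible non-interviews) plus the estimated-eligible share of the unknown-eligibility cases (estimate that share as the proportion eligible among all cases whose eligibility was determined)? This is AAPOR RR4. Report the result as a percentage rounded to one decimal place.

43.2%

Unknown if eligible = 466 + 254 = 720
Numerator → 972 + 131 = 1103
Eligible (known) → 972 + 131 + 298 + 518 + 94 = 2013
e = 2013 / (2013 + 669) = 2013 / 2682 = 0.7506
Estimated eligible among unknowns → 0.7506 × 720 = 540.43
Denominator → 2013 + 540.43 = 2553.43
RR4 = 1103 / 2553.43 = 0.4320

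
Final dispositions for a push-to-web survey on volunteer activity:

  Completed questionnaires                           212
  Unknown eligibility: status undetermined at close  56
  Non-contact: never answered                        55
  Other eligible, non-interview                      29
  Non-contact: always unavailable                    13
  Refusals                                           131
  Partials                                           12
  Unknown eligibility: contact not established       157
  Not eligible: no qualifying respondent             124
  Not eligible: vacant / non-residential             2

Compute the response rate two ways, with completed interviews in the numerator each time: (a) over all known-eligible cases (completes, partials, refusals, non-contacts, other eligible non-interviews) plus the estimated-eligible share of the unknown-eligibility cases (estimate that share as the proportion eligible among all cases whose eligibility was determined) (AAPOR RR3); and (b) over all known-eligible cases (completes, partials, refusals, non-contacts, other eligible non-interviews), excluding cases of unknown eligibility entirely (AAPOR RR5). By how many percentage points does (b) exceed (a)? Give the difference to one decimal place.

12.6

Non-contacts = 55 + 13 = 68
Undetermined eligibility = 157 + 56 = 213
Ineligible = 124 + 2 = 126
Numerator → 212
Eligible (known) → 212 + 12 + 131 + 68 + 29 = 452
e = 452 / (452 + 126) = 452 / 578 = 0.7820
e × U → 0.7820 × 213 = 166.57
Denominator → 452 + 166.57 = 618.57
RR3 = 212 / 618.57 = 0.3427
Denominator → 212 + 12 + 131 + 68 + 29 = 452
RR5 = 212 / 452 = 0.4690
Difference = 46.90 − 34.27 = 12.63 percentage points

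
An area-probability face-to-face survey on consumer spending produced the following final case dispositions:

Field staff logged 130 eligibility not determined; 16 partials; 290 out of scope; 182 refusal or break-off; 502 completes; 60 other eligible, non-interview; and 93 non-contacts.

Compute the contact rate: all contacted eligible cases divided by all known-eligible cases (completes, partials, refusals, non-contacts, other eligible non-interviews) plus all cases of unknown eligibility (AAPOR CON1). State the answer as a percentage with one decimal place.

77.3%

Top → 502 + 16 + 182 + 60 = 760
Denom → 502 + 16 + 182 + 93 + 60 + 130 = 983
CON1 = 760 / 983 = 0.7731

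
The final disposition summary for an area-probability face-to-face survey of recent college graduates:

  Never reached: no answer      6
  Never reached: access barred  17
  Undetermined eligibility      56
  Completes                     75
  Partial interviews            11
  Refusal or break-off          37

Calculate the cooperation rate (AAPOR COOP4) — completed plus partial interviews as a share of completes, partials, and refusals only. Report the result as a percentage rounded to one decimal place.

No contact after all attempts = 6 + 17 = 23
Numerator → 75 + 11 = 86
Base → 75 + 11 + 37 = 123
COOP4 = 86 / 123 = 0.6992

69.9%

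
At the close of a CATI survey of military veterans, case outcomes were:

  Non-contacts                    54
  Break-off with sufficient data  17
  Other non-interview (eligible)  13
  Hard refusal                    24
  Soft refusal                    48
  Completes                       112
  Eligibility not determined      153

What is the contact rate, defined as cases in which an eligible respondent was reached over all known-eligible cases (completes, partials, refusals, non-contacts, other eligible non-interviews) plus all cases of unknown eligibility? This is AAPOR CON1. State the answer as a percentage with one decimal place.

Refused = 24 + 48 = 72
Top: 112 + 17 + 72 + 13 = 214
Denom: 112 + 17 + 72 + 54 + 13 + 153 = 421
CON1 = 214 / 421 = 0.5083

50.8%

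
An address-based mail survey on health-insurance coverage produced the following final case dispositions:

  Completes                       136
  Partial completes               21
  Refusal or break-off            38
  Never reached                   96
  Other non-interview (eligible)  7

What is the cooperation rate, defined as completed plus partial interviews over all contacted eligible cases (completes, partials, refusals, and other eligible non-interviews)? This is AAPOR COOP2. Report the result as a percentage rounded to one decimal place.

77.7%

Num → 136 + 21 = 157
Denom → 136 + 21 + 38 + 7 = 202
COOP2 = 157 / 202 = 0.7772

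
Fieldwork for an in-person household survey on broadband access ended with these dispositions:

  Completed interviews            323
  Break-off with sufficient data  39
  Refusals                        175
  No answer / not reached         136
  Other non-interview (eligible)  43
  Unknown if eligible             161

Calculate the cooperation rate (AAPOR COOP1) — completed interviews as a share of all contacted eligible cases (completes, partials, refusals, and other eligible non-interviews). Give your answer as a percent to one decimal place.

Numerator = 323
Denom = 323 + 39 + 175 + 43 = 580
COOP1 = 323 / 580 = 0.5569

55.7%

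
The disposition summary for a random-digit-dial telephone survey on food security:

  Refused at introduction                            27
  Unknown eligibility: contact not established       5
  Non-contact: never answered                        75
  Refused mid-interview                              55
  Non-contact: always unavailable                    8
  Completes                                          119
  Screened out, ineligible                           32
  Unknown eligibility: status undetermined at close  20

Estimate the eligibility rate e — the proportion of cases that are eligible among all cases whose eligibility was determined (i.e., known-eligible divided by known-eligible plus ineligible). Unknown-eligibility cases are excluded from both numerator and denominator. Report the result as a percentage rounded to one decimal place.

Refusals = 27 + 55 = 82
Non-contacts = 75 + 8 = 83
Eligibility not determined = 5 + 20 = 25
Eligible (known): 119 + 82 + 83 = 284
e = 284 / (284 + 32) = 284 / 316 = 0.8987

89.9%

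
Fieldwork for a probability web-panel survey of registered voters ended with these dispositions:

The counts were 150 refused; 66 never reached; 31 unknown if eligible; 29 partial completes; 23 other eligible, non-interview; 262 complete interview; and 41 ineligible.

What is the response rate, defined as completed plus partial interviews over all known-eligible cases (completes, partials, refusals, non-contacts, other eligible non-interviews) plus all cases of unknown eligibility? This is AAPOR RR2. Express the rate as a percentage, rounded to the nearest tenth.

Num = 262 + 29 = 291
Base = 262 + 29 + 150 + 66 + 23 + 31 = 561
RR2 = 291 / 561 = 0.5187

51.9%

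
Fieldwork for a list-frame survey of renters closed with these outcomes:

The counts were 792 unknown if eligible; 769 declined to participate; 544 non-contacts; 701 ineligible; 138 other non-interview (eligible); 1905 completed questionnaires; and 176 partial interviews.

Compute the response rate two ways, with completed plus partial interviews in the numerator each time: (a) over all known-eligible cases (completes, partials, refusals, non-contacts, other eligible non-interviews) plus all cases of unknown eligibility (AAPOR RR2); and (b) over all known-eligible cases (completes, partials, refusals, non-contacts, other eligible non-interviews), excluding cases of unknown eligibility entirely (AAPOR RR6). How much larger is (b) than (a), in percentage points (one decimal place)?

Numerator = 1905 + 176 = 2081
Denominator = 1905 + 176 + 769 + 544 + 138 + 792 = 4324
RR2 = 2081 / 4324 = 0.4813
Denominator = 1905 + 176 + 769 + 544 + 138 = 3532
RR6 = 2081 / 3532 = 0.5892
Difference = 58.92 − 48.13 = 10.79 percentage points

10.8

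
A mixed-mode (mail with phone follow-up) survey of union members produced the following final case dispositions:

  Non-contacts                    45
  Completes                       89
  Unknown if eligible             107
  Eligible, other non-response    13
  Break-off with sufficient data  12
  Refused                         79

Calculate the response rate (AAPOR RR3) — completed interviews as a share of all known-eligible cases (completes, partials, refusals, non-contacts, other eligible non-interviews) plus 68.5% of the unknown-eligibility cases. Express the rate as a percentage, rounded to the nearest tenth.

28.6%

Num: 89
Determined eligible: 89 + 12 + 79 + 45 + 13 = 238
e × U: 0.6850 × 107 = 73.30
Base: 238 + 73.30 = 311.30
RR3 = 89 / 311.30 = 0.2859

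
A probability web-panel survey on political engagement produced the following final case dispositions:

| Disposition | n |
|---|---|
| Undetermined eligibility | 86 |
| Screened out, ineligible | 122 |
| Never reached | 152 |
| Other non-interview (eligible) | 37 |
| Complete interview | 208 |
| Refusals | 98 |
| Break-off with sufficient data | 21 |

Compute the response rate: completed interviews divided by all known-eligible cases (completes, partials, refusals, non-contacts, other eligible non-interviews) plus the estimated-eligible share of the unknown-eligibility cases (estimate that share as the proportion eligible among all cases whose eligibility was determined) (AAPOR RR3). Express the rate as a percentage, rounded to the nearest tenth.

35.5%

Numerator = 208
Known eligible = 208 + 21 + 98 + 152 + 37 = 516
e = 516 / (516 + 122) = 516 / 638 = 0.8088
Eligible share of unknowns = 0.8088 × 86 = 69.56
Base = 516 + 69.56 = 585.56
RR3 = 208 / 585.56 = 0.3552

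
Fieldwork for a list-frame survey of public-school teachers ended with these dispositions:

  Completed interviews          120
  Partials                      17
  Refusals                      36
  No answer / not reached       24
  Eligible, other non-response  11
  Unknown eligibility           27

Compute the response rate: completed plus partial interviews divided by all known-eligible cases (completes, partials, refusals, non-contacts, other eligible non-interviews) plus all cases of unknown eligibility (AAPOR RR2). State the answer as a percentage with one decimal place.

58.3%

Num = 120 + 17 = 137
Base = 120 + 17 + 36 + 24 + 11 + 27 = 235
RR2 = 137 / 235 = 0.5830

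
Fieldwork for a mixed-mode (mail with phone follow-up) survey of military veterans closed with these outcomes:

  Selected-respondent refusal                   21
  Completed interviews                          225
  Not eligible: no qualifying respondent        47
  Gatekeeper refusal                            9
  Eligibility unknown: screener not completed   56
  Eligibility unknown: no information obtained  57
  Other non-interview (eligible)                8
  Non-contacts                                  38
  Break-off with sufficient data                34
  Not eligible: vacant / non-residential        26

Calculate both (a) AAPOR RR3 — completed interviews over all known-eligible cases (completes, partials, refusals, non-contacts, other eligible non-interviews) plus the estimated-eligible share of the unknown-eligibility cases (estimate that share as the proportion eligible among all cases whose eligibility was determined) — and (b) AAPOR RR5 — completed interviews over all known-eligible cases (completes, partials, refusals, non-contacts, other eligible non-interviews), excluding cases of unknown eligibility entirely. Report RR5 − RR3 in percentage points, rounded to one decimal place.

14.6

Refused = 9 + 21 = 30
Eligibility not determined = 56 + 57 = 113
Ineligible = 47 + 26 = 73
Numerator → 225
Determined eligible → 225 + 34 + 30 + 38 + 8 = 335
e = 335 / (335 + 73) = 335 / 408 = 0.8211
Eligible share of unknowns → 0.8211 × 113 = 92.78
Denom → 335 + 92.78 = 427.78
RR3 = 225 / 427.78 = 0.5260
Denom → 225 + 34 + 30 + 38 + 8 = 335
RR5 = 225 / 335 = 0.6716
Difference = 67.16 − 52.60 = 14.56 percentage points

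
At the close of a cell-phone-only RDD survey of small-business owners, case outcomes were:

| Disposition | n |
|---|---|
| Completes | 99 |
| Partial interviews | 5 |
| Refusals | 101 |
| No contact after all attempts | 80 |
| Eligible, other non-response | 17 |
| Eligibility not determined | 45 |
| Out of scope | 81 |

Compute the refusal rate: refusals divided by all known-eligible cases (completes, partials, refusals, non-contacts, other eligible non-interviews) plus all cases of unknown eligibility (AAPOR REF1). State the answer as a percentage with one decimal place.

29.1%

Num → 101
Denom → 99 + 5 + 101 + 80 + 17 + 45 = 347
REF1 = 101 / 347 = 0.2911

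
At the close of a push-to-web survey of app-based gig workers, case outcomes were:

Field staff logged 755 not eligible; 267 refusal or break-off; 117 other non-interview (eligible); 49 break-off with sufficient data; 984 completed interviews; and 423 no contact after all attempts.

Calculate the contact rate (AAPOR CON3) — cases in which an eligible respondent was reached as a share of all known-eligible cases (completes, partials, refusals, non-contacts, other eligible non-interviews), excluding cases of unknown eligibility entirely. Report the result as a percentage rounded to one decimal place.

77.0%

Num → 984 + 49 + 267 + 117 = 1417
Denom → 984 + 49 + 267 + 423 + 117 = 1840
CON3 = 1417 / 1840 = 0.7701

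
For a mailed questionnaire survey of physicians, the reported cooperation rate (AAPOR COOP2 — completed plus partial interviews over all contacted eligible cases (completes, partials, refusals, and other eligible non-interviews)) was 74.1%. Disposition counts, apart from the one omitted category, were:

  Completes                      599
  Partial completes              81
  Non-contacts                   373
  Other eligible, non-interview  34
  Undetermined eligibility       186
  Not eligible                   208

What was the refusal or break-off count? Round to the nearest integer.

Num → 599 + 81 = 680
COOP2 = 680 / D = 0.741
D = 680 / 0.741 = 917.7
Rest of base = 714
refusal or break-off = 917.7 − 714 ≈ 204

204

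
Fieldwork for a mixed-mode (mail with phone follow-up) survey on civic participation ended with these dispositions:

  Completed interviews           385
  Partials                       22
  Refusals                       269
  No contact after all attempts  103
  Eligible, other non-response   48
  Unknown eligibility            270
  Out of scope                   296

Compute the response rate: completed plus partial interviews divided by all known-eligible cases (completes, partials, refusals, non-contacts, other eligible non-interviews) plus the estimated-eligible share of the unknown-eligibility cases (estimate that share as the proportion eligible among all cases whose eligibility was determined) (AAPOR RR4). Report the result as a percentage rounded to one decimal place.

Top: 385 + 22 = 407
Determined eligible: 385 + 22 + 269 + 103 + 48 = 827
e = 827 / (827 + 296) = 827 / 1123 = 0.7364
e × U: 0.7364 × 270 = 198.83
Base: 827 + 198.83 = 1025.83
RR4 = 407 / 1025.83 = 0.3968

39.7%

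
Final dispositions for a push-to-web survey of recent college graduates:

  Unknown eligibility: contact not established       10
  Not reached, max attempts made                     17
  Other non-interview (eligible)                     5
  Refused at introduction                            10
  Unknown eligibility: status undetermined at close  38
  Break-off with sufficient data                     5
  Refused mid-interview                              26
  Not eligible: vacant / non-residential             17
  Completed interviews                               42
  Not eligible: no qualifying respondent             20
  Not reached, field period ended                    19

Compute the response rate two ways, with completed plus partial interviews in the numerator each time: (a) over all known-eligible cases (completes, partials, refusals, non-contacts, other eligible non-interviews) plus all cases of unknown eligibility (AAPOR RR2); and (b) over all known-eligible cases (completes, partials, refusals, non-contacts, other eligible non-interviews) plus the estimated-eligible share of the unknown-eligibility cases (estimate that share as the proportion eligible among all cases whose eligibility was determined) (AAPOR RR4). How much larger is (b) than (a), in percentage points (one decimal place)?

1.9

Refused = 10 + 26 = 36
No answer / not reached = 19 + 17 = 36
Unknown eligibility = 10 + 38 = 48
Ineligible = 20 + 17 = 37
Num → 42 + 5 = 47
Denominator → 42 + 5 + 36 + 36 + 5 + 48 = 172
RR2 = 47 / 172 = 0.2733
Determined eligible → 42 + 5 + 36 + 36 + 5 = 124
e = 124 / (124 + 37) = 124 / 161 = 0.7702
e × U → 0.7702 × 48 = 36.97
Denominator → 124 + 36.97 = 160.97
RR4 = 47 / 160.97 = 0.2920
Difference = 29.20 − 27.33 = 1.87 percentage points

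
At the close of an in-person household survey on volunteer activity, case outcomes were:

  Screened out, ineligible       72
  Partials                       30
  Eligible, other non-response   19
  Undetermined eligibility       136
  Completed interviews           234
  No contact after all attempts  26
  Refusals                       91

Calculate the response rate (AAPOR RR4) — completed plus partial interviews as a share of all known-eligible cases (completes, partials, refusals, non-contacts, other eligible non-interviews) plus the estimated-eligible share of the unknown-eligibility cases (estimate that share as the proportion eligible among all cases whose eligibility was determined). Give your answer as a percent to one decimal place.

51.2%

Num → 234 + 30 = 264
Eligible (known) → 234 + 30 + 91 + 26 + 19 = 400
e = 400 / (400 + 72) = 400 / 472 = 0.8475
Estimated eligible among unknowns → 0.8475 × 136 = 115.26
Denominator → 400 + 115.26 = 515.26
RR4 = 264 / 515.26 = 0.5124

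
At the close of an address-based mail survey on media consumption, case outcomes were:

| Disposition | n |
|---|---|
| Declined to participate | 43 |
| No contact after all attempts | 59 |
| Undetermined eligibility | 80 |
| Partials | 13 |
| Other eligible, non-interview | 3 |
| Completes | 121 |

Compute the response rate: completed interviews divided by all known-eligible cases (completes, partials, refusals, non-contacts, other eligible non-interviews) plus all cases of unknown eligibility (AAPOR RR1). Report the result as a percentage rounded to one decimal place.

37.9%

Top = 121
Base = 121 + 13 + 43 + 59 + 3 + 80 = 319
RR1 = 121 / 319 = 0.3793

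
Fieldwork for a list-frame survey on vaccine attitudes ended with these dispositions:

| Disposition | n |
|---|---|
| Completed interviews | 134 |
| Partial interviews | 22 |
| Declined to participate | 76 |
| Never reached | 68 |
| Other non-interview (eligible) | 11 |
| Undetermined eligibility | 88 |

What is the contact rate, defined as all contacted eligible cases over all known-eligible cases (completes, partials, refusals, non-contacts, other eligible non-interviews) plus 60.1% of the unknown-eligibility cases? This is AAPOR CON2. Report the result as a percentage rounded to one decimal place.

66.8%

Num: 134 + 22 + 76 + 11 = 243
Eligible (known): 134 + 22 + 76 + 68 + 11 = 311
Estimated eligible among unknowns: 0.6010 × 88 = 52.89
Denominator: 311 + 52.89 = 363.89
CON2 = 243 / 363.89 = 0.6678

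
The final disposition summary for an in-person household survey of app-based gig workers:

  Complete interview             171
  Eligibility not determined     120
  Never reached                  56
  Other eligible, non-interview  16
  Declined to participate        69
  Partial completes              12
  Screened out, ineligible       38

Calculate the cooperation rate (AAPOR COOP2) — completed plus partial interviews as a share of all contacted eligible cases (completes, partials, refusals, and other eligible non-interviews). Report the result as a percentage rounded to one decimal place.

68.3%

Num → 171 + 12 = 183
Base → 171 + 12 + 69 + 16 = 268
COOP2 = 183 / 268 = 0.6828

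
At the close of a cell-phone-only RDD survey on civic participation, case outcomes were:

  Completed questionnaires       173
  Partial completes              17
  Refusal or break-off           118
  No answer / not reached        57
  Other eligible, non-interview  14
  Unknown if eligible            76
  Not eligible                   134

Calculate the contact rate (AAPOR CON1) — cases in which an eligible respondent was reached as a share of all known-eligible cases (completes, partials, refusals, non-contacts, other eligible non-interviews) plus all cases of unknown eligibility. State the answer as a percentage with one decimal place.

Numerator → 173 + 17 + 118 + 14 = 322
Denominator → 173 + 17 + 118 + 57 + 14 + 76 = 455
CON1 = 322 / 455 = 0.7077

70.8%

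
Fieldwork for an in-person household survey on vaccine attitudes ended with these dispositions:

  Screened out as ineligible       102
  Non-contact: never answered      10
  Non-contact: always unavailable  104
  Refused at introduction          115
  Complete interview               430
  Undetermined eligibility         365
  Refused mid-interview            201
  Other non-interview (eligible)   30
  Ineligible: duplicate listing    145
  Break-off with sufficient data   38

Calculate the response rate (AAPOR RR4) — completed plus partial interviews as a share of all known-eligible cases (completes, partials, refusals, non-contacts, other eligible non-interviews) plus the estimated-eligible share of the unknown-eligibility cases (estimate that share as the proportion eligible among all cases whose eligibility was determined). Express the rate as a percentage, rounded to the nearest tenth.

Refused = 115 + 201 = 316
Never reached = 10 + 104 = 114
Screened out, ineligible = 102 + 145 = 247
Numerator = 430 + 38 = 468
Determined eligible = 430 + 38 + 316 + 114 + 30 = 928
e = 928 / (928 + 247) = 928 / 1175 = 0.7898
e × U = 0.7898 × 365 = 288.28
Base = 928 + 288.28 = 1216.28
RR4 = 468 / 1216.28 = 0.3848

38.5%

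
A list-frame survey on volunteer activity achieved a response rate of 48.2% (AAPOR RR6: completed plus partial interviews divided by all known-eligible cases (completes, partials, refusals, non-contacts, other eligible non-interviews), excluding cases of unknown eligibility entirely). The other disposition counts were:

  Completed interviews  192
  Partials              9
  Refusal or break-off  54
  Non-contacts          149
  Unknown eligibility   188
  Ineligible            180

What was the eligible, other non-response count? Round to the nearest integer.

13

Numerator = 192 + 9 = 201
RR6 = 201 / D = 0.482
D = 201 / 0.482 = 417.0
Other denominator terms total 404
eligible, other non-response = 417.0 − 404 ≈ 13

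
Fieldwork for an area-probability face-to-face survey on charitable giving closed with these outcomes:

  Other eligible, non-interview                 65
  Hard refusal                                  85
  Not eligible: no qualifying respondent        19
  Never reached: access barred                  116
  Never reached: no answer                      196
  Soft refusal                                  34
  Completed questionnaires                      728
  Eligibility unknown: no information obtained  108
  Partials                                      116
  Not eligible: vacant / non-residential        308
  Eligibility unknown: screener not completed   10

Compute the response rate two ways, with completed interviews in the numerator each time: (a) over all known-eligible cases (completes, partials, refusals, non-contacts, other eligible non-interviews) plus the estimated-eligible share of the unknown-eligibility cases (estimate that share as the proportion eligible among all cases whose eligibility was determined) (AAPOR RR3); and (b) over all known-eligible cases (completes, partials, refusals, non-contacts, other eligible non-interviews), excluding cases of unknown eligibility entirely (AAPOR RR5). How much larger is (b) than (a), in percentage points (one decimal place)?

Refusal or break-off = 85 + 34 = 119
No contact after all attempts = 196 + 116 = 312
Undetermined eligibility = 10 + 108 = 118
Screened out, ineligible = 19 + 308 = 327
Num → 728
Known eligible → 728 + 116 + 119 + 312 + 65 = 1340
e = 1340 / (1340 + 327) = 1340 / 1667 = 0.8038
Estimated eligible among unknowns → 0.8038 × 118 = 94.85
Denominator → 1340 + 94.85 = 1434.85
RR3 = 728 / 1434.85 = 0.5074
Denominator → 728 + 116 + 119 + 312 + 65 = 1340
RR5 = 728 / 1340 = 0.5433
Difference = 54.33 − 50.74 = 3.59 percentage points

3.6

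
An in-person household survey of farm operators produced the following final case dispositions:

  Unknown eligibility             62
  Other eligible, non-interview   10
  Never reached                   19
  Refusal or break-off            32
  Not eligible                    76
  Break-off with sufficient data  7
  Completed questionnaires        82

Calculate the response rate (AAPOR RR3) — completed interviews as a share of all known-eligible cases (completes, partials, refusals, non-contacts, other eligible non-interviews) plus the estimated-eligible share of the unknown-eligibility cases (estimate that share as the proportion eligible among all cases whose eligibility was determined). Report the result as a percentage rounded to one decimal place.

42.9%

Numerator: 82
Determined eligible: 82 + 7 + 32 + 19 + 10 = 150
e = 150 / (150 + 76) = 150 / 226 = 0.6637
e × U: 0.6637 × 62 = 41.15
Denom: 150 + 41.15 = 191.15
RR3 = 82 / 191.15 = 0.4290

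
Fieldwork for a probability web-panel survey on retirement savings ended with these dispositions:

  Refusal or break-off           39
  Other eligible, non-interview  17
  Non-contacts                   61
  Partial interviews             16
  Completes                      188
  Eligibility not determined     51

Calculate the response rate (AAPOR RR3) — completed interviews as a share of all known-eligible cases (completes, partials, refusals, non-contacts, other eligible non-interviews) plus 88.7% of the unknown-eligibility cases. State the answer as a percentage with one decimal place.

Num → 188
Determined eligible → 188 + 16 + 39 + 61 + 17 = 321
Eligible share of unknowns → 0.8870 × 51 = 45.24
Base → 321 + 45.24 = 366.24
RR3 = 188 / 366.24 = 0.5133

51.3%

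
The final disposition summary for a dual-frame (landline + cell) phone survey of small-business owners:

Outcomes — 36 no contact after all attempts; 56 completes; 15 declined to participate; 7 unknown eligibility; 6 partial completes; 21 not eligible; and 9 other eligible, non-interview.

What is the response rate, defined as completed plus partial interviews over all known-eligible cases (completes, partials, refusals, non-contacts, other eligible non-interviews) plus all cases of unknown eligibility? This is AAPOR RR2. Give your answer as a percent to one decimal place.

Numerator: 56 + 6 = 62
Base: 56 + 6 + 15 + 36 + 9 + 7 = 129
RR2 = 62 / 129 = 0.4806

48.1%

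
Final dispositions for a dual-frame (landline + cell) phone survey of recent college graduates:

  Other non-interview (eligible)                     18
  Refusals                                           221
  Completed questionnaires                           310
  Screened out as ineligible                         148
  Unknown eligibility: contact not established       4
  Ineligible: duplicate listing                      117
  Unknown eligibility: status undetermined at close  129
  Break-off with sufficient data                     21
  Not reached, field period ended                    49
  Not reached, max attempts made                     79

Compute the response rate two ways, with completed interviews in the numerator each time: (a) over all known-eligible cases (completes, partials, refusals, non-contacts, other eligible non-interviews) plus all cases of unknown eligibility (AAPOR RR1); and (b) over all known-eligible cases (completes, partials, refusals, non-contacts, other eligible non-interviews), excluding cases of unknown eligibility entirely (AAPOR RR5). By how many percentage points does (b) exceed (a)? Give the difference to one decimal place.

Never reached = 49 + 79 = 128
Undetermined eligibility = 4 + 129 = 133
Ineligible = 148 + 117 = 265
Numerator → 310
Base → 310 + 21 + 221 + 128 + 18 + 133 = 831
RR1 = 310 / 831 = 0.3730
Base → 310 + 21 + 221 + 128 + 18 = 698
RR5 = 310 / 698 = 0.4441
Difference = 44.41 − 37.30 = 7.11 percentage points

7.1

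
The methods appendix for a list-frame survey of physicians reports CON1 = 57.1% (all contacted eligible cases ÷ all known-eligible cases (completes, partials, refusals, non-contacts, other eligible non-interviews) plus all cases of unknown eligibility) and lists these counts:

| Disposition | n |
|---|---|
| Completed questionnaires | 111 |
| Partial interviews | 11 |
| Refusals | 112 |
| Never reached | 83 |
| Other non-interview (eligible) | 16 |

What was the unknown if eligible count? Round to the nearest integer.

105

Numerator → 111 + 11 + 112 + 16 = 250
CON1 = 250 / D = 0.571
D = 250 / 0.571 = 437.8
Rest of base = 333
unknown if eligible = 437.8 − 333 ≈ 105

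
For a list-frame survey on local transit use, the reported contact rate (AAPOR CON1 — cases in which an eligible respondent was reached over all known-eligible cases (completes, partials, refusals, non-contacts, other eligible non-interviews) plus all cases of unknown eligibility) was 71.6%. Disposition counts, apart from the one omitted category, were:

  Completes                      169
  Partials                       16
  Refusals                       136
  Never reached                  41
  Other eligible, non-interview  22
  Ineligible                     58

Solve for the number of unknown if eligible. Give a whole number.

95

Numerator → 169 + 16 + 136 + 22 = 343
CON1 = 343 / D = 0.716
D = 343 / 0.716 = 479.1
Rest of base = 384
unknown if eligible = 479.1 − 384 ≈ 95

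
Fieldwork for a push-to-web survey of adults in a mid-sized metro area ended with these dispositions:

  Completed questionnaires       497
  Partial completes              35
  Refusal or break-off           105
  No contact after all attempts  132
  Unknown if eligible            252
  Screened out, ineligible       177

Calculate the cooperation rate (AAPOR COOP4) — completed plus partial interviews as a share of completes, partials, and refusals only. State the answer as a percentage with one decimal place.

83.5%

Num → 497 + 35 = 532
Base → 497 + 35 + 105 = 637
COOP4 = 532 / 637 = 0.8352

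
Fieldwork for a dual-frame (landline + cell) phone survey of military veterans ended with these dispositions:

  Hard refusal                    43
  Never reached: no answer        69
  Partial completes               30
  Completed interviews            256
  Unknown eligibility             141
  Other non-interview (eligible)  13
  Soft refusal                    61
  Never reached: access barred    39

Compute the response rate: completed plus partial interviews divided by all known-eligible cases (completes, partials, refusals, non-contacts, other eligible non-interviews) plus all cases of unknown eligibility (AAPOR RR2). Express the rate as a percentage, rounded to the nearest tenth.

Refusal or break-off = 43 + 61 = 104
Never reached = 69 + 39 = 108
Num: 256 + 30 = 286
Denominator: 256 + 30 + 104 + 108 + 13 + 141 = 652
RR2 = 286 / 652 = 0.4387

43.9%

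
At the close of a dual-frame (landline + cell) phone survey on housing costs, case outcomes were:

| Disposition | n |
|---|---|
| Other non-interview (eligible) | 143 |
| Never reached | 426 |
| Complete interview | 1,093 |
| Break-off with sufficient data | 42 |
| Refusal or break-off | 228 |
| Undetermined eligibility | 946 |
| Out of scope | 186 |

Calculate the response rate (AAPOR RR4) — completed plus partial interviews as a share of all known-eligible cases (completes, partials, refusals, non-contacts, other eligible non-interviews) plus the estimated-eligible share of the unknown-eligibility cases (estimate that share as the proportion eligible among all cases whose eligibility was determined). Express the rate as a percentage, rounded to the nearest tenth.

40.6%

Num: 1093 + 42 = 1135
Known eligible: 1093 + 42 + 228 + 426 + 143 = 1932
e = 1932 / (1932 + 186) = 1932 / 2118 = 0.9122
e × U: 0.9122 × 946 = 862.94
Base: 1932 + 862.94 = 2794.94
RR4 = 1135 / 2794.94 = 0.4061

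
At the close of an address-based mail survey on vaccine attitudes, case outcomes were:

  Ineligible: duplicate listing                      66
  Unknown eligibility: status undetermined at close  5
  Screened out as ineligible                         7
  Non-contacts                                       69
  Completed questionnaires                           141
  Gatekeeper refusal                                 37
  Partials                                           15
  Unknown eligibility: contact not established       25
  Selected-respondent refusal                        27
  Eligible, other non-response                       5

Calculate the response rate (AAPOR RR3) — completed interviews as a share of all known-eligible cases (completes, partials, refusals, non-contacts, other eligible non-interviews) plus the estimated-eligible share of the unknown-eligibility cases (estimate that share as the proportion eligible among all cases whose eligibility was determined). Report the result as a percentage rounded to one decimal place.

Refusal or break-off = 37 + 27 = 64
Unknown if eligible = 25 + 5 = 30
Ineligible = 7 + 66 = 73
Top → 141
Determined eligible → 141 + 15 + 64 + 69 + 5 = 294
e = 294 / (294 + 73) = 294 / 367 = 0.8011
Estimated eligible among unknowns → 0.8011 × 30 = 24.03
Denominator → 294 + 24.03 = 318.03
RR3 = 141 / 318.03 = 0.4434

44.3%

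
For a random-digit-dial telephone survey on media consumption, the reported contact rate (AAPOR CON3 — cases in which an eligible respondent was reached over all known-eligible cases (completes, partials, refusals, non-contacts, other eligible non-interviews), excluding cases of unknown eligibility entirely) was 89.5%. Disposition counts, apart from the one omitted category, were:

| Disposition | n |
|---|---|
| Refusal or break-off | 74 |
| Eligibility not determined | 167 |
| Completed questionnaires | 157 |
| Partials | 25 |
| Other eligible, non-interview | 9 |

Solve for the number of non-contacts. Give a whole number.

31

Num = 157 + 25 + 74 + 9 = 265
CON3 = 265 / D = 0.895
D = 265 / 0.895 = 296.1
Other denominator terms total 265
non-contacts = 296.1 − 265 ≈ 31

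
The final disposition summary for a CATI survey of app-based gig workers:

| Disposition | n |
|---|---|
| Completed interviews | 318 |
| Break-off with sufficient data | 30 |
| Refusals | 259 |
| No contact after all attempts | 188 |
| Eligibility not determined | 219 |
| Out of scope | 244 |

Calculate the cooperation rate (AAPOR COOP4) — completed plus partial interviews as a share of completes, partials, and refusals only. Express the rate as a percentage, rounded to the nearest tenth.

Top → 318 + 30 = 348
Base → 318 + 30 + 259 = 607
COOP4 = 348 / 607 = 0.5733

57.3%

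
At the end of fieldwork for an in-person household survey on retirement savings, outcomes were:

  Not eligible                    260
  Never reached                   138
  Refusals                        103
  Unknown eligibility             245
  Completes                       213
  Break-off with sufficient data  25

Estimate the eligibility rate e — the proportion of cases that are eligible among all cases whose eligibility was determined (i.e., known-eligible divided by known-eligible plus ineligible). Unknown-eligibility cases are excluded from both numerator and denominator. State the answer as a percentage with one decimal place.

64.8%

Determined eligible → 213 + 25 + 103 + 138 = 479
e = 479 / (479 + 260) = 479 / 739 = 0.6482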